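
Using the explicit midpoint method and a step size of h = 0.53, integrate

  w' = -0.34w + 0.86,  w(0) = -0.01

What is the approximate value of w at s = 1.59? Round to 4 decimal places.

1.0455

Midpoint: k1 = f(s_n, w_n); k2 = f(s_n + h/2, w_n + (h/2)·k1); w_{n+1} = w_n + h·k2.
s=0.000000, w=-0.010000:
  k1 = f(0.000000, -0.010000) = 0.863400
  k2 = f(0.265000, 0.218801) = 0.785608
  w ← -0.010000 + 0.53·0.785608 = 0.406372
s=0.530000, w=0.406372:
  k1 = f(0.530000, 0.406372) = 0.721833
  k2 = f(0.795000, 0.597658) = 0.656796
  w ← 0.406372 + 0.53·0.656796 = 0.754474
s=1.060000, w=0.754474:
  k1 = f(1.060000, 0.754474) = 0.603479
  k2 = f(1.325000, 0.914396) = 0.549105
  w ← 0.754474 + 0.53·0.549105 = 1.045500
w(1.59) ≈ 1.0455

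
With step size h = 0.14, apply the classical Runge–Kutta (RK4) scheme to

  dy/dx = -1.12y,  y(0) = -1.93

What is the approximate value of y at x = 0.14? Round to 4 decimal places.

RK4: k1 = f(x_n, y_n); k2 = f(x_n + h/2, y_n + (h/2)·k1); k3 = f(x_n + h/2, y_n + (h/2)·k2); k4 = f(x_n + h, y_n + h·k3); y_{n+1} = y_n + (h/6)·(k1 + 2k2 + 2k3 + k4).
x=0.000000, y=-1.930000:
  k1 = f(0.000000, -1.930000) = 2.161600
  k2 = f(0.070000, -1.778688) = 1.992131
  k3 = f(0.070000, -1.790551) = 2.005417
  k4 = f(0.140000, -1.649242) = 1.847151
  y ← -1.930000 + (0.14/6)·(k1 + 2k2 + 2k3 + k4) = -1.649910
y(0.14) ≈ -1.6499

-1.6499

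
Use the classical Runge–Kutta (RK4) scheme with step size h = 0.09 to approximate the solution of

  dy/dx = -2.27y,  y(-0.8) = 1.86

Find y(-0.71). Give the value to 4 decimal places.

1.5163

RK4: k1 = f(x_n, y_n); k2 = f(x_n + h/2, y_n + (h/2)·k1); k3 = f(x_n + h/2, y_n + (h/2)·k2); k4 = f(x_n + h, y_n + h·k3); y_{n+1} = y_n + (h/6)·(k1 + 2k2 + 2k3 + k4).
x=-0.800000, y=1.860000:
  k1 = f(-0.800000, 1.860000) = -4.222200
  k2 = f(-0.755000, 1.670001) = -3.790902
  k3 = f(-0.755000, 1.689409) = -3.834959
  k4 = f(-0.710000, 1.514854) = -3.438718
  y ← 1.860000 + (0.09/6)·(k1 + 2k2 + 2k3 + k4) = 1.516310
y(-0.71) ≈ 1.5163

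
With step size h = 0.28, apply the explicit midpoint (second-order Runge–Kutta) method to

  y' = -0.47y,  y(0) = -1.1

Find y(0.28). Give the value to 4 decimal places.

-0.9648

Midpoint: k1 = f(t_n, y_n); k2 = f(t_n + h/2, y_n + (h/2)·k1); y_{n+1} = y_n + h·k2.
t=0.000000, y=-1.100000:
  k1 = f(0.000000, -1.100000) = 0.517000
  k2 = f(0.140000, -1.027620) = 0.482981
  y ← -1.100000 + 0.28·0.482981 = -0.964765
y(0.28) ≈ -0.9648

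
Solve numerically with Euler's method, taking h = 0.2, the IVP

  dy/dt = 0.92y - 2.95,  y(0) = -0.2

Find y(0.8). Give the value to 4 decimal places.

-3.4880

Euler: y_{n+1} = y_n + h·f(t_n, y_n).
t=0.000000, y=-0.200000: f=-3.134000 → y ← -0.200000 + 0.2·(-3.134000) = -0.826800
t=0.200000, y=-0.826800: f=-3.710656 → y ← -0.826800 + 0.2·(-3.710656) = -1.568931
t=0.400000, y=-1.568931: f=-4.393417 → y ← -1.568931 + 0.2·(-4.393417) = -2.447615
t=0.600000, y=-2.447615: f=-5.201805 → y ← -2.447615 + 0.2·(-5.201805) = -3.487976
y(0.8) ≈ -3.4880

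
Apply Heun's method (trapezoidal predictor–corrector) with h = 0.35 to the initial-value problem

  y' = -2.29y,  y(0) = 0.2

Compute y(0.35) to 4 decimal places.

0.1039

Heun: k1 = f(x_n, y_n); k2 = f(x_n + h, y_n + h·k1); y_{n+1} = y_n + (h/2)·(k1 + k2).
x=0.000000, y=0.200000:
  k1 = f(0.000000, 0.200000) = -0.458000
  k2 = f(0.350000, 0.039700) = -0.090913
  y ← 0.200000 + (0.35/2)·(-0.458000 + (-0.090913)) = 0.103940
y(0.35) ≈ 0.1039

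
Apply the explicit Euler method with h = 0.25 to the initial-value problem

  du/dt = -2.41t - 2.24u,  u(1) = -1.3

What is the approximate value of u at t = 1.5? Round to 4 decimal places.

Euler: u_{n+1} = u_n + h·f(t_n, u_n).
t=1.000000, u=-1.300000: f=0.502000 → u ← -1.300000 + 0.25·0.502000 = -1.174500
t=1.250000, u=-1.174500: f=-0.381620 → u ← -1.174500 + 0.25·(-0.381620) = -1.269905
u(1.5) ≈ -1.2699

-1.2699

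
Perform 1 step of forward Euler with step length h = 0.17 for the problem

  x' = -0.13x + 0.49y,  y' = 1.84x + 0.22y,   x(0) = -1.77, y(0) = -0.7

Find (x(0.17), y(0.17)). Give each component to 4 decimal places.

Euler on (x,y): x_{n+1} = x_n + h·x', y_{n+1} = y_n + h·y'.
0.000000: (-1.770000, -0.700000); f=(-0.112900, -3.410800) → (-1.789193, -1.279836)
(x(0.17), y(0.17)) ≈ (-1.7892, -1.2798)

-1.7892, -1.2798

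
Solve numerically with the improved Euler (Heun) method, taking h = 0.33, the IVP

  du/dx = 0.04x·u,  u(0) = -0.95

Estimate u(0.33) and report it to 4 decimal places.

-0.9521

Heun: k1 = f(x_n, u_n); k2 = f(x_n + h, u_n + h·k1); u_{n+1} = u_n + (h/2)·(k1 + k2).
x=0.000000, u=-0.950000:
  k1 = f(0.000000, -0.950000) = 0.000000
  k2 = f(0.330000, -0.950000) = -0.012540
  u ← -0.950000 + (0.33/2)·(0.000000 + (-0.012540)) = -0.952069
u(0.33) ≈ -0.9521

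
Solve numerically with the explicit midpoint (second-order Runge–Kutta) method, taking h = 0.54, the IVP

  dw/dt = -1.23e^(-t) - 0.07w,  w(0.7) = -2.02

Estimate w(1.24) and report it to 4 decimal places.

Midpoint: k1 = f(t_n, w_n); k2 = f(t_n + h/2, w_n + (h/2)·k1); w_{n+1} = w_n + h·k2.
t=0.700000, w=-2.020000:
  k1 = f(0.700000, -2.020000) = -0.469400
  k2 = f(0.970000, -2.146738) = -0.316000
  w ← -2.020000 + 0.54·(-0.316000) = -2.190640
w(1.24) ≈ -2.1906

-2.1906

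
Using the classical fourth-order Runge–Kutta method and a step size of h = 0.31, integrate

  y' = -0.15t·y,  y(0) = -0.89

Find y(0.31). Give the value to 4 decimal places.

-0.8836

RK4: k1 = f(t_n, y_n); k2 = f(t_n + h/2, y_n + (h/2)·k1); k3 = f(t_n + h/2, y_n + (h/2)·k2); k4 = f(t_n + h, y_n + h·k3); y_{n+1} = y_n + (h/6)·(k1 + 2k2 + 2k3 + k4).
t=0.000000, y=-0.890000:
  k1 = f(0.000000, -0.890000) = 0.000000
  k2 = f(0.155000, -0.890000) = 0.020692
  k3 = f(0.155000, -0.886793) = 0.020618
  k4 = f(0.310000, -0.883608) = 0.041088
  y ← -0.890000 + (0.31/6)·(k1 + 2k2 + 2k3 + k4) = -0.883608
y(0.31) ≈ -0.8836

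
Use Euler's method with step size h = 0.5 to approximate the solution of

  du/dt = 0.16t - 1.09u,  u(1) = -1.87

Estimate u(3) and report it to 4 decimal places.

Euler: u_{n+1} = u_n + h·f(t_n, u_n).
t=1.000000, u=-1.870000: f=2.198300 → u ← -1.870000 + 0.5·2.198300 = -0.770850
t=1.500000, u=-0.770850: f=1.080226 → u ← -0.770850 + 0.5·1.080226 = -0.230737
t=2.000000, u=-0.230737: f=0.571503 → u ← -0.230737 + 0.5·0.571503 = 0.055015
t=2.500000, u=0.055015: f=0.340034 → u ← 0.055015 + 0.5·0.340034 = 0.225032
u(3) ≈ 0.2250

0.2250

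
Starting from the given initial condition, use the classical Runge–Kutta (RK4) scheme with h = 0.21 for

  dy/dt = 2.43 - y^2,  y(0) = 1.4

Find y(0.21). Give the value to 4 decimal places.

1.4741

RK4: k1 = f(t_n, y_n); k2 = f(t_n + h/2, y_n + (h/2)·k1); k3 = f(t_n + h/2, y_n + (h/2)·k2); k4 = f(t_n + h, y_n + h·k3); y_{n+1} = y_n + (h/6)·(k1 + 2k2 + 2k3 + k4).
t=0.000000, y=1.400000:
  k1 = f(0.000000, 1.400000) = 0.470000
  k2 = f(0.105000, 1.449350) = 0.329385
  k3 = f(0.105000, 1.434585) = 0.371965
  k4 = f(0.210000, 1.478113) = 0.245183
  y ← 1.400000 + (0.21/6)·(k1 + 2k2 + 2k3 + k4) = 1.474126
y(0.21) ≈ 1.4741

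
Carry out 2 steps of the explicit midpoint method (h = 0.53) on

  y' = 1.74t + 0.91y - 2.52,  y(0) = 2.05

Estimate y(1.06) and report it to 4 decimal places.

2.1729

Midpoint: k1 = f(t_n, y_n); k2 = f(t_n + h/2, y_n + (h/2)·k1); y_{n+1} = y_n + h·k2.
t=0.000000, y=2.050000:
  k1 = f(0.000000, 2.050000) = -0.654500
  k2 = f(0.265000, 1.876557) = -0.351233
  y ← 2.050000 + 0.53·(-0.351233) = 1.863847
t=0.530000, y=1.863847:
  k1 = f(0.530000, 1.863847) = 0.098300
  k2 = f(0.795000, 1.889896) = 0.583106
  y ← 1.863847 + 0.53·0.583106 = 2.172893
y(1.06) ≈ 2.1729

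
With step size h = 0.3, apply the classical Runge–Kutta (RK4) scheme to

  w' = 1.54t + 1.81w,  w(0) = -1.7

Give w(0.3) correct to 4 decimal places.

-2.8417

RK4: k1 = f(t_n, w_n); k2 = f(t_n + h/2, w_n + (h/2)·k1); k3 = f(t_n + h/2, w_n + (h/2)·k2); k4 = f(t_n + h, w_n + h·k3); w_{n+1} = w_n + (h/6)·(k1 + 2k2 + 2k3 + k4).
t=0.000000, w=-1.700000:
  k1 = f(0.000000, -1.700000) = -3.077000
  k2 = f(0.150000, -2.161550) = -3.681406
  k3 = f(0.150000, -2.252211) = -3.845502
  k4 = f(0.300000, -2.853650) = -4.703107
  w ← -1.700000 + (0.3/6)·(k1 + 2k2 + 2k3 + k4) = -2.841696
w(0.3) ≈ -2.8417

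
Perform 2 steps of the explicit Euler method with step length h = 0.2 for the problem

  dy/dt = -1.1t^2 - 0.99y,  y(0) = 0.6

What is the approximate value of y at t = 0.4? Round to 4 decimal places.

0.3771

Euler: y_{n+1} = y_n + h·f(t_n, y_n).
t=0.000000, y=0.600000: f=-0.594000 → y ← 0.600000 + 0.2·(-0.594000) = 0.481200
t=0.200000, y=0.481200: f=-0.520388 → y ← 0.481200 + 0.2·(-0.520388) = 0.377122
y(0.4) ≈ 0.3771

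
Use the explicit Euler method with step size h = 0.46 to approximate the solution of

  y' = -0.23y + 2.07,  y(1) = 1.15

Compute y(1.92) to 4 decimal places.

2.7232

Euler: y_{n+1} = y_n + h·f(x_n, y_n).
x=1.000000, y=1.150000: f=1.805500 → y ← 1.150000 + 0.46·1.805500 = 1.980530
x=1.460000, y=1.980530: f=1.614478 → y ← 1.980530 + 0.46·1.614478 = 2.723190
y(1.92) ≈ 2.7232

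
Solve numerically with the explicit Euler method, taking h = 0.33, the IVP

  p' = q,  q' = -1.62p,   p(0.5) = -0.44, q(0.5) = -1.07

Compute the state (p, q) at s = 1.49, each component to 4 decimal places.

Euler on (p,q): p_{n+1} = p_n + h·p', q_{n+1} = q_n + h·q'.
0.500000: (-0.440000, -1.070000); f=(-1.070000, 0.712800) → (-0.793100, -0.834776)
0.830000: (-0.793100, -0.834776); f=(-0.834776, 1.284822) → (-1.068576, -0.410785)
1.160000: (-1.068576, -0.410785); f=(-0.410785, 1.731093) → (-1.204135, 0.160476)
(p(1.49), q(1.49)) ≈ (-1.2041, 0.1605)

-1.2041, 0.1605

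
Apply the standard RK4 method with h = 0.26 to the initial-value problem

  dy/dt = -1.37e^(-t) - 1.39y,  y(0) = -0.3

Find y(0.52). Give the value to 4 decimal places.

RK4: k1 = f(t_n, y_n); k2 = f(t_n + h/2, y_n + (h/2)·k1); k3 = f(t_n + h/2, y_n + (h/2)·k2); k4 = f(t_n + h, y_n + h·k3); y_{n+1} = y_n + (h/6)·(k1 + 2k2 + 2k3 + k4).
t=0.000000, y=-0.300000:
  k1 = f(0.000000, -0.300000) = -0.953000
  k2 = f(0.130000, -0.423890) = -0.613784
  k3 = f(0.130000, -0.379792) = -0.675080
  k4 = f(0.260000, -0.475521) = -0.395367
  y ← -0.300000 + (0.26/6)·(k1 + 2k2 + 2k3 + k4) = -0.470131
t=0.260000, y=-0.470131:
  k1 = f(0.260000, -0.470131) = -0.402859
  k2 = f(0.390000, -0.522502) = -0.201290
  k3 = f(0.390000, -0.496298) = -0.237713
  k4 = f(0.520000, -0.531936) = -0.075102
  y ← -0.470131 + (0.26/6)·(k1 + 2k2 + 2k3 + k4) = -0.528889
y(0.52) ≈ -0.5289

-0.5289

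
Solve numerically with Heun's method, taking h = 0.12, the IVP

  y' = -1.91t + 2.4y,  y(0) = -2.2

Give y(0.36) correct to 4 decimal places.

-5.3307

Heun: k1 = f(t_n, y_n); k2 = f(t_n + h, y_n + h·k1); y_{n+1} = y_n + (h/2)·(k1 + k2).
t=0.000000, y=-2.200000:
  k1 = f(0.000000, -2.200000) = -5.280000
  k2 = f(0.120000, -2.833600) = -7.029840
  y ← -2.200000 + (0.12/2)·(-5.280000 + (-7.029840)) = -2.938590
t=0.120000, y=-2.938590:
  k1 = f(0.120000, -2.938590) = -7.281817
  k2 = f(0.240000, -3.812408) = -9.608180
  y ← -2.938590 + (0.12/2)·(-7.281817 + (-9.608180)) = -3.951990
t=0.240000, y=-3.951990:
  k1 = f(0.240000, -3.951990) = -9.943177
  k2 = f(0.360000, -5.145171) = -13.036011
  y ← -3.951990 + (0.12/2)·(-9.943177 + (-13.036011)) = -5.330742
y(0.36) ≈ -5.3307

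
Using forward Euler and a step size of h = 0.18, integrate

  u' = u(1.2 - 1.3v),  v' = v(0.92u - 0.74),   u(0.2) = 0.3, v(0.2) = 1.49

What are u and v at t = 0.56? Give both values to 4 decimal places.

0.2333, 1.2425

Euler on (u,v): u_{n+1} = u_n + h·u', v_{n+1} = v_n + h·v'.
0.200000: (0.300000, 1.490000); f=(-0.221100, -0.691360) → (0.260202, 1.365555)
0.380000: (0.260202, 1.365555); f=(-0.149674, -0.683616) → (0.233261, 1.242504)
(u(0.56), v(0.56)) ≈ (0.2333, 1.2425)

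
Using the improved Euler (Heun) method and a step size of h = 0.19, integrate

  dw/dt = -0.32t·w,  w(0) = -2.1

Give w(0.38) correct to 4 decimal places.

Heun: k1 = f(t_n, w_n); k2 = f(t_n + h, w_n + h·k1); w_{n+1} = w_n + (h/2)·(k1 + k2).
t=0.000000, w=-2.100000:
  k1 = f(0.000000, -2.100000) = 0.000000
  k2 = f(0.190000, -2.100000) = 0.127680
  w ← -2.100000 + (0.19/2)·(0.000000 + 0.127680) = -2.087870
t=0.190000, w=-2.087870:
  k1 = f(0.190000, -2.087870) = 0.126943
  k2 = f(0.380000, -2.063751) = 0.250952
  w ← -2.087870 + (0.19/2)·(0.126943 + 0.250952) = -2.051970
w(0.38) ≈ -2.0520

-2.0520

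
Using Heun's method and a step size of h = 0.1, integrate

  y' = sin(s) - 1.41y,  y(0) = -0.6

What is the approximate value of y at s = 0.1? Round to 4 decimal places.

-0.5164

Heun: k1 = f(s_n, y_n); k2 = f(s_n + h, y_n + h·k1); y_{n+1} = y_n + (h/2)·(k1 + k2).
s=0.000000, y=-0.600000:
  k1 = f(0.000000, -0.600000) = 0.846000
  k2 = f(0.100000, -0.515400) = 0.826547
  y ← -0.600000 + (0.1/2)·(0.846000 + 0.826547) = -0.516373
y(0.1) ≈ -0.5164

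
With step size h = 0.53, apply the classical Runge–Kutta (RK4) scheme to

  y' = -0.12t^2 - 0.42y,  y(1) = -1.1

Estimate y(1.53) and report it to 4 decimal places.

RK4: k1 = f(t_n, y_n); k2 = f(t_n + h/2, y_n + (h/2)·k1); k3 = f(t_n + h/2, y_n + (h/2)·k2); k4 = f(t_n + h, y_n + h·k3); y_{n+1} = y_n + (h/6)·(k1 + 2k2 + 2k3 + k4).
t=1.000000, y=-1.100000:
  k1 = f(1.000000, -1.100000) = 0.342000
  k2 = f(1.265000, -1.009370) = 0.231908
  k3 = f(1.265000, -1.038544) = 0.244162
  k4 = f(1.530000, -0.970594) = 0.126742
  y ← -1.100000 + (0.53/6)·(k1 + 2k2 + 2k3 + k4) = -0.974489
y(1.53) ≈ -0.9745

-0.9745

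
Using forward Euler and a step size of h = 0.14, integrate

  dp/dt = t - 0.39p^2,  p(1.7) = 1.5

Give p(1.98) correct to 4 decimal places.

1.7303

Euler: p_{n+1} = p_n + h·f(t_n, p_n).
t=1.700000, p=1.500000: f=0.822500 → p ← 1.500000 + 0.14·0.822500 = 1.615150
t=1.840000, p=1.615150: f=0.822603 → p ← 1.615150 + 0.14·0.822603 = 1.730314
p(1.98) ≈ 1.7303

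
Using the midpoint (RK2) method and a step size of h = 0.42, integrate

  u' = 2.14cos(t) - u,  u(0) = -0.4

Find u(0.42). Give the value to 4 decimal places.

0.4230

Midpoint: k1 = f(t_n, u_n); k2 = f(t_n + h/2, u_n + (h/2)·k1); u_{n+1} = u_n + h·k2.
t=0.000000, u=-0.400000:
  k1 = f(0.000000, -0.400000) = 2.540000
  k2 = f(0.210000, 0.133400) = 1.959586
  u ← -0.400000 + 0.42·1.959586 = 0.423026
u(0.42) ≈ 0.4230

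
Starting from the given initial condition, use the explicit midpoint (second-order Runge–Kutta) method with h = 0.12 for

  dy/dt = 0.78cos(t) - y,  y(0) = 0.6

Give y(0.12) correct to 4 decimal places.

0.6201

Midpoint: k1 = f(t_n, y_n); k2 = f(t_n + h/2, y_n + (h/2)·k1); y_{n+1} = y_n + h·k2.
t=0.000000, y=0.600000:
  k1 = f(0.000000, 0.600000) = 0.180000
  k2 = f(0.060000, 0.610800) = 0.167796
  y ← 0.600000 + 0.12·0.167796 = 0.620136
y(0.12) ≈ 0.6201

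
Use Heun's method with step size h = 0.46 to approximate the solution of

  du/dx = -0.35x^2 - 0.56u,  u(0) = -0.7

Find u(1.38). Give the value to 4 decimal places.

Heun: k1 = f(x_n, u_n); k2 = f(x_n + h, u_n + h·k1); u_{n+1} = u_n + (h/2)·(k1 + k2).
x=0.000000, u=-0.700000:
  k1 = f(0.000000, -0.700000) = 0.392000
  k2 = f(0.460000, -0.519680) = 0.216961
  u ← -0.700000 + (0.46/2)·(0.392000 + 0.216961) = -0.559939
x=0.460000, u=-0.559939:
  k1 = f(0.460000, -0.559939) = 0.239506
  k2 = f(0.920000, -0.449766) = -0.044371
  u ← -0.559939 + (0.46/2)·(0.239506 + (-0.044371)) = -0.515058
x=0.920000, u=-0.515058:
  k1 = f(0.920000, -0.515058) = -0.007808
  k2 = f(1.380000, -0.518649) = -0.376096
  u ← -0.515058 + (0.46/2)·(-0.007808 + (-0.376096)) = -0.603356
u(1.38) ≈ -0.6034

-0.6034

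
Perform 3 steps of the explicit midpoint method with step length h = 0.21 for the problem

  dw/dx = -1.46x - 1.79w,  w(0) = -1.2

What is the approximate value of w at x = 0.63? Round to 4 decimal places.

-0.6134

Midpoint: k1 = f(x_n, w_n); k2 = f(x_n + h/2, w_n + (h/2)·k1); w_{n+1} = w_n + h·k2.
x=0.000000, w=-1.200000:
  k1 = f(0.000000, -1.200000) = 2.148000
  k2 = f(0.105000, -0.974460) = 1.590983
  w ← -1.200000 + 0.21·1.590983 = -0.865893
x=0.210000, w=-0.865893:
  k1 = f(0.210000, -0.865893) = 1.243349
  k2 = f(0.315000, -0.735342) = 0.856362
  w ← -0.865893 + 0.21·0.856362 = -0.686058
x=0.420000, w=-0.686058:
  k1 = f(0.420000, -0.686058) = 0.614843
  k2 = f(0.525000, -0.621499) = 0.345983
  w ← -0.686058 + 0.21·0.345983 = -0.613401
w(0.63) ≈ -0.6134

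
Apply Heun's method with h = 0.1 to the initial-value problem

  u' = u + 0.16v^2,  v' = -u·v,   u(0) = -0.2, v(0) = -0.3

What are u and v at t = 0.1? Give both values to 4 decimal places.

Heun on (u,v): k1 = f(t_n, state_n); k2 = f(t_n + h, state_n + h·k1); state_{n+1} = state_n + (h/2)·(k1 + k2).
0.000000: (-0.200000, -0.300000)
  k1 = (-0.185600, -0.060000)
  predictor → (-0.218560, -0.306000)
  k2 = (-0.203578, -0.066879)
  → (-0.219459, -0.306344)
(u(0.1), v(0.1)) ≈ (-0.2195, -0.3063)

-0.2195, -0.3063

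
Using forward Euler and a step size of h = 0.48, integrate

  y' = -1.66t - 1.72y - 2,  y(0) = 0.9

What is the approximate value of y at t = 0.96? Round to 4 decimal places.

Euler: y_{n+1} = y_n + h·f(t_n, y_n).
t=0.000000, y=0.900000: f=-3.548000 → y ← 0.900000 + 0.48·(-3.548000) = -0.803040
t=0.480000, y=-0.803040: f=-1.415571 → y ← -0.803040 + 0.48·(-1.415571) = -1.482514
y(0.96) ≈ -1.4825

-1.4825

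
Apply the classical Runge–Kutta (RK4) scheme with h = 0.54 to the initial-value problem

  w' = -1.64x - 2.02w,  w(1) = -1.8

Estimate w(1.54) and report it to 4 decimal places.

-1.3304

RK4: k1 = f(x_n, w_n); k2 = f(x_n + h/2, w_n + (h/2)·k1); k3 = f(x_n + h/2, w_n + (h/2)·k2); k4 = f(x_n + h, w_n + h·k3); w_{n+1} = w_n + (h/6)·(k1 + 2k2 + 2k3 + k4).
x=1.000000, w=-1.800000:
  k1 = f(1.000000, -1.800000) = 1.996000
  k2 = f(1.270000, -1.261080) = 0.464582
  k3 = f(1.270000, -1.674563) = 1.299817
  k4 = f(1.540000, -1.098099) = -0.307441
  w ← -1.800000 + (0.54/6)·(k1 + 2k2 + 2k3 + k4) = -1.330438
w(1.54) ≈ -1.3304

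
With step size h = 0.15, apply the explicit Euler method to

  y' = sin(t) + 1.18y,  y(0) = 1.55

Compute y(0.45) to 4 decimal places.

Euler: y_{n+1} = y_n + h·f(t_n, y_n).
t=0.000000, y=1.550000: f=1.829000 → y ← 1.550000 + 0.15·1.829000 = 1.824350
t=0.150000, y=1.824350: f=2.302171 → y ← 1.824350 + 0.15·2.302171 = 2.169676
t=0.300000, y=2.169676: f=2.855737 → y ← 2.169676 + 0.15·2.855737 = 2.598036
y(0.45) ≈ 2.5980

2.5980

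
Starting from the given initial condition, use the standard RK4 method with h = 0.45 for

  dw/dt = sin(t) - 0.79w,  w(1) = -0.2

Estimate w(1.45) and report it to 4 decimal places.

RK4: k1 = f(t_n, w_n); k2 = f(t_n + h/2, w_n + (h/2)·k1); k3 = f(t_n + h/2, w_n + (h/2)·k2); k4 = f(t_n + h, w_n + h·k3); w_{n+1} = w_n + (h/6)·(k1 + 2k2 + 2k3 + k4).
t=1.000000, w=-0.200000:
  k1 = f(1.000000, -0.200000) = 0.999471
  k2 = f(1.225000, 0.024881) = 0.921150
  k3 = f(1.225000, 0.007259) = 0.935071
  k4 = f(1.450000, 0.220782) = 0.818295
  w ← -0.200000 + (0.45/6)·(k1 + 2k2 + 2k3 + k4) = 0.214766
w(1.45) ≈ 0.2148

0.2148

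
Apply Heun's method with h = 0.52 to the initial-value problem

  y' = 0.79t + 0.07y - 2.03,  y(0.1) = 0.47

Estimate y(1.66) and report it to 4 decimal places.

-1.6980

Heun: k1 = f(t_n, y_n); k2 = f(t_n + h, y_n + h·k1); y_{n+1} = y_n + (h/2)·(k1 + k2).
t=0.100000, y=0.470000:
  k1 = f(0.100000, 0.470000) = -1.918100
  k2 = f(0.620000, -0.527412) = -1.577119
  y ← 0.470000 + (0.52/2)·(-1.918100 + (-1.577119)) = -0.438757
t=0.620000, y=-0.438757:
  k1 = f(0.620000, -0.438757) = -1.570913
  k2 = f(1.140000, -1.255632) = -1.217294
  y ← -0.438757 + (0.52/2)·(-1.570913 + (-1.217294)) = -1.163691
t=1.140000, y=-1.163691:
  k1 = f(1.140000, -1.163691) = -1.210858
  k2 = f(1.660000, -1.793337) = -0.844134
  y ← -1.163691 + (0.52/2)·(-1.210858 + (-0.844134)) = -1.697989
y(1.66) ≈ -1.6980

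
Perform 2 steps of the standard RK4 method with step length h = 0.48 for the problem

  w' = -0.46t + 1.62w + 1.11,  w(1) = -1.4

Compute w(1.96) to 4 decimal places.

-5.4998

RK4: k1 = f(t_n, w_n); k2 = f(t_n + h/2, w_n + (h/2)·k1); k3 = f(t_n + h/2, w_n + (h/2)·k2); k4 = f(t_n + h, w_n + h·k3); w_{n+1} = w_n + (h/6)·(k1 + 2k2 + 2k3 + k4).
t=1.000000, w=-1.400000:
  k1 = f(1.000000, -1.400000) = -1.618000
  k2 = f(1.240000, -1.788320) = -2.357478
  k3 = f(1.240000, -1.965795) = -2.644988
  k4 = f(1.480000, -2.669594) = -3.895542
  w ← -1.400000 + (0.48/6)·(k1 + 2k2 + 2k3 + k4) = -2.641478
t=1.480000, w=-2.641478:
  k1 = f(1.480000, -2.641478) = -3.849994
  k2 = f(1.720000, -3.565477) = -5.457272
  k3 = f(1.720000, -3.951223) = -6.082182
  k4 = f(1.960000, -5.560925) = -8.800299
  w ← -2.641478 + (0.48/6)·(k1 + 2k2 + 2k3 + k4) = -5.499814
w(1.96) ≈ -5.4998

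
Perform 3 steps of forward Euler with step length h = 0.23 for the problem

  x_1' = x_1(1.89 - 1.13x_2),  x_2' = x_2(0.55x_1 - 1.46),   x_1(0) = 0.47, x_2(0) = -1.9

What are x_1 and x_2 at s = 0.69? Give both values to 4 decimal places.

Euler on (x_1,x_2): x_1_{n+1} = x_1_n + h·x_1', x_2_{n+1} = x_2_n + h·x_2'.
0.000000: (0.470000, -1.900000); f=(1.897390, 2.282850) → (0.906400, -1.374944)
0.230000: (0.906400, -1.374944); f=(3.121357, 1.321982) → (1.624312, -1.070889)
0.460000: (1.624312, -1.070889); f=(5.035536, 0.606796) → (2.782485, -0.931326)
(x_1(0.69), x_2(0.69)) ≈ (2.7825, -0.9313)

2.7825, -0.9313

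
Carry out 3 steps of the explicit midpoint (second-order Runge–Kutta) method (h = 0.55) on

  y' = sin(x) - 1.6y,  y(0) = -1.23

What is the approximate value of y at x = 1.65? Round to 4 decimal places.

0.3425

Midpoint: k1 = f(x_n, y_n); k2 = f(x_n + h/2, y_n + (h/2)·k1); y_{n+1} = y_n + h·k2.
x=0.000000, y=-1.230000:
  k1 = f(0.000000, -1.230000) = 1.968000
  k2 = f(0.275000, -0.688800) = 1.373627
  y ← -1.230000 + 0.55·1.373627 = -0.474505
x=0.550000, y=-0.474505:
  k1 = f(0.550000, -0.474505) = 1.281896
  k2 = f(0.825000, -0.121984) = 0.929722
  y ← -0.474505 + 0.55·0.929722 = 0.036842
x=1.100000, y=0.036842:
  k1 = f(1.100000, 0.036842) = 0.832260
  k2 = f(1.375000, 0.265714) = 0.555751
  y ← 0.036842 + 0.55·0.555751 = 0.342505
y(1.65) ≈ 0.3425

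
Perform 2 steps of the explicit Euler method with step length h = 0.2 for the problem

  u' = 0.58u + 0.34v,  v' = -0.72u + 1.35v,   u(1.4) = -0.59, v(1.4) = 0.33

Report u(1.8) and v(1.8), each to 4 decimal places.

-0.6755, 0.7317

Euler on (u,v): u_{n+1} = u_n + h·u', v_{n+1} = v_n + h·v'.
1.400000: (-0.590000, 0.330000); f=(-0.230000, 0.870300) → (-0.636000, 0.504060)
1.600000: (-0.636000, 0.504060); f=(-0.197500, 1.138401) → (-0.675500, 0.731740)
(u(1.8), v(1.8)) ≈ (-0.6755, 0.7317)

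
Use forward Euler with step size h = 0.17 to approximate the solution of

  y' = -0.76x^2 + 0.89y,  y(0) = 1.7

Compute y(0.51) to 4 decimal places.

Euler: y_{n+1} = y_n + h·f(x_n, y_n).
x=0.000000, y=1.700000: f=1.513000 → y ← 1.700000 + 0.17·1.513000 = 1.957210
x=0.170000, y=1.957210: f=1.719953 → y ← 1.957210 + 0.17·1.719953 = 2.249602
x=0.340000, y=2.249602: f=1.914290 → y ← 2.249602 + 0.17·1.914290 = 2.575031
y(0.51) ≈ 2.5750

2.5750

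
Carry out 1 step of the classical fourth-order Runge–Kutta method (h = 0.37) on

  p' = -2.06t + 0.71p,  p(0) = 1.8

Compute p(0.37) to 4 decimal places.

2.1866

RK4: k1 = f(t_n, p_n); k2 = f(t_n + h/2, p_n + (h/2)·k1); k3 = f(t_n + h/2, p_n + (h/2)·k2); k4 = f(t_n + h, p_n + h·k3); p_{n+1} = p_n + (h/6)·(k1 + 2k2 + 2k3 + k4).
t=0.000000, p=1.800000:
  k1 = f(0.000000, 1.800000) = 1.278000
  k2 = f(0.185000, 2.036430) = 1.064765
  k3 = f(0.185000, 1.996982) = 1.036757
  k4 = f(0.370000, 2.183600) = 0.788156
  p ← 1.800000 + (0.37/6)·(k1 + 2k2 + 2k3 + k4) = 2.186601
p(0.37) ≈ 2.1866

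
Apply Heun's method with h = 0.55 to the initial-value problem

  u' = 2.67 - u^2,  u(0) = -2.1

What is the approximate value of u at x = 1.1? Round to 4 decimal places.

Heun: k1 = f(x_n, u_n); k2 = f(x_n + h, u_n + h·k1); u_{n+1} = u_n + (h/2)·(k1 + k2).
x=0.000000, u=-2.100000:
  k1 = f(0.000000, -2.100000) = -1.740000
  k2 = f(0.550000, -3.057000) = -6.675249
  u ← -2.100000 + (0.55/2)·(-1.740000 + (-6.675249)) = -4.414193
x=0.550000, u=-4.414193:
  k1 = f(0.550000, -4.414193) = -16.815104
  k2 = f(1.100000, -13.662501) = -183.993925
  u ← -4.414193 + (0.55/2)·(-16.815104 + (-183.993925)) = -59.636677
u(1.1) ≈ -59.6367

-59.6367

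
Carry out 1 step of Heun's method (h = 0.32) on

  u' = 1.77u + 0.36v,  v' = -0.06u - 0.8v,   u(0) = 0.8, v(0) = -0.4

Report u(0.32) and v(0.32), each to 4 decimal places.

1.3273, -0.3280

Heun on (u,v): k1 = f(x_n, state_n); k2 = f(x_n + h, state_n + h·k1); state_{n+1} = state_n + (h/2)·(k1 + k2).
0.000000: (0.800000, -0.400000)
  k1 = (1.272000, 0.272000)
  predictor → (1.207040, -0.312960)
  k2 = (2.023795, 0.177946)
  → (1.327327, -0.328009)
(u(0.32), v(0.32)) ≈ (1.3273, -0.3280)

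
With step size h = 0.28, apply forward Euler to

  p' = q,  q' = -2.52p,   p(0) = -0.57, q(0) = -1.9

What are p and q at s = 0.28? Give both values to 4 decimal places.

Euler on (p,q): p_{n+1} = p_n + h·p', q_{n+1} = q_n + h·q'.
0.000000: (-0.570000, -1.900000); f=(-1.900000, 1.436400) → (-1.102000, -1.497808)
(p(0.28), q(0.28)) ≈ (-1.1020, -1.4978)

-1.1020, -1.4978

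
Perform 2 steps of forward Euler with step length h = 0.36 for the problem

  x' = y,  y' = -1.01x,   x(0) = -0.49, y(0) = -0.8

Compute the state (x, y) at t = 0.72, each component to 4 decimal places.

-1.0019, -0.3390

Euler on (x,y): x_{n+1} = x_n + h·x', y_{n+1} = y_n + h·y'.
0.000000: (-0.490000, -0.800000); f=(-0.800000, 0.494900) → (-0.778000, -0.621836)
0.360000: (-0.778000, -0.621836); f=(-0.621836, 0.785780) → (-1.001861, -0.338955)
(x(0.72), y(0.72)) ≈ (-1.0019, -0.3390)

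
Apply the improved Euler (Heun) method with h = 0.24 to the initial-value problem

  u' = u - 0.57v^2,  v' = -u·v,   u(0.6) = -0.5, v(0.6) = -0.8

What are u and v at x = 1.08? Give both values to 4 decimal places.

-1.0970, -1.1423

Heun on (u,v): k1 = f(x_n, state_n); k2 = f(x_n + h, state_n + h·k1); state_{n+1} = state_n + (h/2)·(k1 + k2).
0.600000: (-0.500000, -0.800000)
  k1 = (-0.864800, -0.400000)
  predictor → (-0.707552, -0.896000)
  k2 = (-1.165157, -0.633967)
  → (-0.743595, -0.924076)
0.840000: (-0.743595, -0.924076)
  k1 = (-1.230327, -0.687138)
  predictor → (-1.038873, -1.088989)
  k2 = (-1.714835, -1.131322)
  → (-1.097014, -1.142291)
(u(1.08), v(1.08)) ≈ (-1.0970, -1.1423)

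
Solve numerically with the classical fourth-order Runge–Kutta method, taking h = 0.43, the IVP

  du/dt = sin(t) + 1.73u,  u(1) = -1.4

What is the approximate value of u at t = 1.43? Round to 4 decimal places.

RK4: k1 = f(t_n, u_n); k2 = f(t_n + h/2, u_n + (h/2)·k1); k3 = f(t_n + h/2, u_n + (h/2)·k2); k4 = f(t_n + h, u_n + h·k3); u_{n+1} = u_n + (h/6)·(k1 + 2k2 + 2k3 + k4).
t=1.000000, u=-1.400000:
  k1 = f(1.000000, -1.400000) = -1.580529
  k2 = f(1.215000, -1.739814) = -2.072508
  k3 = f(1.215000, -1.845589) = -2.255500
  k4 = f(1.430000, -2.369865) = -3.109762
  u ← -1.400000 + (0.43/6)·(k1 + 2k2 + 2k3 + k4) = -2.356485
u(1.43) ≈ -2.3565

-2.3565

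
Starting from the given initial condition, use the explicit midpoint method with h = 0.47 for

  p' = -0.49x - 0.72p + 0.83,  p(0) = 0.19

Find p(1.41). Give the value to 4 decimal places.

0.4296

Midpoint: k1 = f(x_n, p_n); k2 = f(x_n + h/2, p_n + (h/2)·k1); p_{n+1} = p_n + h·k2.
x=0.000000, p=0.190000:
  k1 = f(0.000000, 0.190000) = 0.693200
  k2 = f(0.235000, 0.352902) = 0.460761
  p ← 0.190000 + 0.47·0.460761 = 0.406557
x=0.470000, p=0.406557:
  k1 = f(0.470000, 0.406557) = 0.306979
  k2 = f(0.705000, 0.478697) = 0.139888
  p ← 0.406557 + 0.47·0.139888 = 0.472305
x=0.940000, p=0.472305:
  k1 = f(0.940000, 0.472305) = 0.029341
  k2 = f(1.175000, 0.479200) = -0.090774
  p ← 0.472305 + 0.47·(-0.090774) = 0.429641
p(1.41) ≈ 0.4296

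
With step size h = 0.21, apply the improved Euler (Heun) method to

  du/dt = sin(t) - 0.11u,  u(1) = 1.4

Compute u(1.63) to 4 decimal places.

Heun: k1 = f(t_n, u_n); k2 = f(t_n + h, u_n + h·k1); u_{n+1} = u_n + (h/2)·(k1 + k2).
t=1.000000, u=1.400000:
  k1 = f(1.000000, 1.400000) = 0.687471
  k2 = f(1.210000, 1.544369) = 0.765735
  u ← 1.400000 + (0.21/2)·(0.687471 + 0.765735) = 1.552587
t=1.210000, u=1.552587:
  k1 = f(1.210000, 1.552587) = 0.764831
  k2 = f(1.420000, 1.713201) = 0.800200
  u ← 1.552587 + (0.21/2)·(0.764831 + 0.800200) = 1.716915
t=1.420000, u=1.716915:
  k1 = f(1.420000, 1.716915) = 0.799791
  k2 = f(1.630000, 1.884871) = 0.790912
  u ← 1.716915 + (0.21/2)·(0.799791 + 0.790912) = 1.883939
u(1.63) ≈ 1.8839

1.8839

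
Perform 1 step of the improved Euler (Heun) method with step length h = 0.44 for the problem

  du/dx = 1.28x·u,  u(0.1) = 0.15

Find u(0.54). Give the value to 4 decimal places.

Heun: k1 = f(x_n, u_n); k2 = f(x_n + h, u_n + h·k1); u_{n+1} = u_n + (h/2)·(k1 + k2).
x=0.100000, u=0.150000:
  k1 = f(0.100000, 0.150000) = 0.019200
  k2 = f(0.540000, 0.158448) = 0.109519
  u ← 0.150000 + (0.44/2)·(0.019200 + 0.109519) = 0.178318
u(0.54) ≈ 0.1783

0.1783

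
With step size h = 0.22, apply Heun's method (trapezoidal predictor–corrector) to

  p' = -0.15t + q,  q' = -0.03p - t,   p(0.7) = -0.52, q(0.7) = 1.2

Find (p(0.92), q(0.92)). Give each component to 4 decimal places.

-0.2993, 1.0244

Heun on (p,q): k1 = f(t_n, state_n); k2 = f(t_n + h, state_n + h·k1); state_{n+1} = state_n + (h/2)·(k1 + k2).
0.700000: (-0.520000, 1.200000)
  k1 = (1.095000, -0.684400)
  predictor → (-0.279100, 1.049432)
  k2 = (0.911432, -0.911627)
  → (-0.299292, 1.024437)
(p(0.92), q(0.92)) ≈ (-0.2993, 1.0244)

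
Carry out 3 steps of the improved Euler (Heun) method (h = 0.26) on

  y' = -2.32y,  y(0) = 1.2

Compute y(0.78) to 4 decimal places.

0.2326

Heun: k1 = f(x_n, y_n); k2 = f(x_n + h, y_n + h·k1); y_{n+1} = y_n + (h/2)·(k1 + k2).
x=0.000000, y=1.200000:
  k1 = f(0.000000, 1.200000) = -2.784000
  k2 = f(0.260000, 0.476160) = -1.104691
  y ← 1.200000 + (0.26/2)·(-2.784000 + (-1.104691)) = 0.694470
x=0.260000, y=0.694470:
  k1 = f(0.260000, 0.694470) = -1.611171
  k2 = f(0.520000, 0.275566) = -0.639313
  y ← 0.694470 + (0.26/2)·(-1.611171 + (-0.639313)) = 0.401907
x=0.520000, y=0.401907:
  k1 = f(0.520000, 0.401907) = -0.932425
  k2 = f(0.780000, 0.159477) = -0.369986
  y ← 0.401907 + (0.26/2)·(-0.932425 + (-0.369986)) = 0.232594
y(0.78) ≈ 0.2326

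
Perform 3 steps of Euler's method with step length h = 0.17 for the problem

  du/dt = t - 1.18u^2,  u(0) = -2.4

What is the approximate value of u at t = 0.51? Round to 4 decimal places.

Euler: u_{n+1} = u_n + h·f(t_n, u_n).
t=0.000000, u=-2.400000: f=-6.796800 → u ← -2.400000 + 0.17·(-6.796800) = -3.555456
t=0.170000, u=-3.555456: f=-14.746695 → u ← -3.555456 + 0.17·(-14.746695) = -6.062394
t=0.340000, u=-6.062394: f=-43.028096 → u ← -6.062394 + 0.17·(-43.028096) = -13.377171
u(0.51) ≈ -13.3772

-13.3772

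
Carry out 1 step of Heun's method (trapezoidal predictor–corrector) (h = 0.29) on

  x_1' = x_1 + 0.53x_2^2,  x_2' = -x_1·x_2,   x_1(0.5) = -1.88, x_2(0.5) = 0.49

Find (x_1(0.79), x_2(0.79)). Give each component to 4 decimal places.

Heun on (x_1,x_2): k1 = f(t_n, state_n); k2 = f(t_n + h, state_n + h·k1); state_{n+1} = state_n + (h/2)·(k1 + k2).
0.500000: (-1.880000, 0.490000)
  k1 = (-1.752747, 0.921200)
  predictor → (-2.388297, 0.757148)
  k2 = (-2.084462, 1.808294)
  → (-2.436395, 0.885777)
(x_1(0.79), x_2(0.79)) ≈ (-2.4364, 0.8858)

-2.4364, 0.8858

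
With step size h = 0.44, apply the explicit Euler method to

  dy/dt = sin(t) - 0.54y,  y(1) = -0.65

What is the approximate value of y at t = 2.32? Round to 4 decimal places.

0.6789

Euler: y_{n+1} = y_n + h·f(t_n, y_n).
t=1.000000, y=-0.650000: f=1.192471 → y ← -0.650000 + 0.44·1.192471 = -0.125313
t=1.440000, y=-0.125313: f=1.059127 → y ← -0.125313 + 0.44·1.059127 = 0.340703
t=1.880000, y=0.340703: f=0.768596 → y ← 0.340703 + 0.44·0.768596 = 0.678886
y(2.32) ≈ 0.6789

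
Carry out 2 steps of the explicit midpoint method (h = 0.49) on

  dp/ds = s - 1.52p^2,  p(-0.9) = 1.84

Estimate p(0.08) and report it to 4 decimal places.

1.1017

Midpoint: k1 = f(s_n, p_n); k2 = f(s_n + h/2, p_n + (h/2)·k1); p_{n+1} = p_n + h·k2.
s=-0.900000, p=1.840000:
  k1 = f(-0.900000, 1.840000) = -6.046112
  k2 = f(-0.655000, 0.358703) = -0.850575
  p ← 1.840000 + 0.49·(-0.850575) = 1.423218
s=-0.410000, p=1.423218:
  k1 = f(-0.410000, 1.423218) = -3.488837
  k2 = f(-0.165000, 0.568453) = -0.656172
  p ← 1.423218 + 0.49·(-0.656172) = 1.101694
p(0.08) ≈ 1.1017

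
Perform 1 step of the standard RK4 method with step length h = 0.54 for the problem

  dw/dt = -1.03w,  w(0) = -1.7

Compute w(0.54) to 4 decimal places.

RK4: k1 = f(t_n, w_n); k2 = f(t_n + h/2, w_n + (h/2)·k1); k3 = f(t_n + h/2, w_n + (h/2)·k2); k4 = f(t_n + h, w_n + h·k3); w_{n+1} = w_n + (h/6)·(k1 + 2k2 + 2k3 + k4).
t=0.000000, w=-1.700000:
  k1 = f(0.000000, -1.700000) = 1.751000
  k2 = f(0.270000, -1.227230) = 1.264047
  k3 = f(0.270000, -1.358707) = 1.399469
  k4 = f(0.540000, -0.944287) = 0.972616
  w ← -1.700000 + (0.54/6)·(k1 + 2k2 + 2k3 + k4) = -0.975442
w(0.54) ≈ -0.9754

-0.9754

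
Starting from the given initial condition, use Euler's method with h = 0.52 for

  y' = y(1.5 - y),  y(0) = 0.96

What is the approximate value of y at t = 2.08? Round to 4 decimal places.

Euler: y_{n+1} = y_n + h·f(t_n, y_n).
t=0.000000, y=0.960000: f=0.518400 → y ← 0.960000 + 0.52·0.518400 = 1.229568
t=0.520000, y=1.229568: f=0.332515 → y ← 1.229568 + 0.52·0.332515 = 1.402476
t=1.040000, y=1.402476: f=0.136776 → y ← 1.402476 + 0.52·0.136776 = 1.473599
t=1.560000, y=1.473599: f=0.038905 → y ← 1.473599 + 0.52·0.038905 = 1.493829
y(2.08) ≈ 1.4938

1.4938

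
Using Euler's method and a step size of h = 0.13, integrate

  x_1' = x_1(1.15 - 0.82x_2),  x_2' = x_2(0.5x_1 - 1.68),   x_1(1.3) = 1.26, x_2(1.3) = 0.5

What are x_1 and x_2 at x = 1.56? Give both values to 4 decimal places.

1.5241, 0.3762

Euler on (x_1,x_2): x_1_{n+1} = x_1_n + h·x_1', x_2_{n+1} = x_2_n + h·x_2'.
1.300000: (1.260000, 0.500000); f=(0.932400, -0.525000) → (1.381212, 0.431750)
1.430000: (1.381212, 0.431750); f=(1.099396, -0.427171) → (1.524134, 0.376218)
(x_1(1.56), x_2(1.56)) ≈ (1.5241, 0.3762)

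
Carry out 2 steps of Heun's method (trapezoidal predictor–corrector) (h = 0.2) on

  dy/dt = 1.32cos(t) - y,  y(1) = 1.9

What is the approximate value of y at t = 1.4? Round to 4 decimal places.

1.4243

Heun: k1 = f(t_n, y_n); k2 = f(t_n + h, y_n + h·k1); y_{n+1} = y_n + (h/2)·(k1 + k2).
t=1.000000, y=1.900000:
  k1 = f(1.000000, 1.900000) = -1.186801
  k2 = f(1.200000, 1.662640) = -1.184328
  y ← 1.900000 + (0.2/2)·(-1.186801 + (-1.184328)) = 1.662887
t=1.200000, y=1.662887:
  k1 = f(1.200000, 1.662887) = -1.184575
  k2 = f(1.400000, 1.425972) = -1.201616
  y ← 1.662887 + (0.2/2)·(-1.184575 + (-1.201616)) = 1.424268
y(1.4) ≈ 1.4243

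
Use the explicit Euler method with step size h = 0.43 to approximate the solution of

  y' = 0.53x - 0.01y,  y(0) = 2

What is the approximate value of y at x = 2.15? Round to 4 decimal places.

2.9331

Euler: y_{n+1} = y_n + h·f(x_n, y_n).
x=0.000000, y=2.000000: f=-0.020000 → y ← 2.000000 + 0.43·(-0.020000) = 1.991400
x=0.430000, y=1.991400: f=0.207986 → y ← 1.991400 + 0.43·0.207986 = 2.080834
x=0.860000, y=2.080834: f=0.434992 → y ← 2.080834 + 0.43·0.434992 = 2.267880
x=1.290000, y=2.267880: f=0.661021 → y ← 2.267880 + 0.43·0.661021 = 2.552120
x=1.720000, y=2.552120: f=0.886079 → y ← 2.552120 + 0.43·0.886079 = 2.933133
y(2.15) ≈ 2.9331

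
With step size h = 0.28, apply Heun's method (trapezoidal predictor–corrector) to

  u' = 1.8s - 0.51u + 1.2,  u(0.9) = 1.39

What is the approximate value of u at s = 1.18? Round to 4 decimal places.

Heun: k1 = f(s_n, u_n); k2 = f(s_n + h, u_n + h·k1); u_{n+1} = u_n + (h/2)·(k1 + k2).
s=0.900000, u=1.390000:
  k1 = f(0.900000, 1.390000) = 2.111100
  k2 = f(1.180000, 1.981108) = 2.313635
  u ← 1.390000 + (0.28/2)·(2.111100 + 2.313635) = 2.009463
u(1.18) ≈ 2.0095

2.0095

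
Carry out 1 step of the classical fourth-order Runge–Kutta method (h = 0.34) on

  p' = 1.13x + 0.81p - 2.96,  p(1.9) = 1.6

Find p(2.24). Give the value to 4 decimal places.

1.8608

RK4: k1 = f(x_n, p_n); k2 = f(x_n + h/2, p_n + (h/2)·k1); k3 = f(x_n + h/2, p_n + (h/2)·k2); k4 = f(x_n + h, p_n + h·k3); p_{n+1} = p_n + (h/6)·(k1 + 2k2 + 2k3 + k4).
x=1.900000, p=1.600000:
  k1 = f(1.900000, 1.600000) = 0.483000
  k2 = f(2.070000, 1.682110) = 0.741609
  k3 = f(2.070000, 1.726074) = 0.777220
  k4 = f(2.240000, 1.864255) = 1.081246
  p ← 1.600000 + (0.34/6)·(k1 + 2k2 + 2k3 + k4) = 1.860775
p(2.24) ≈ 1.8608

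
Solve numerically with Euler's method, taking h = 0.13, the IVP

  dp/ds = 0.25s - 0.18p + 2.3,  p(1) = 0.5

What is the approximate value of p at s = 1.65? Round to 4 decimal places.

2.0672

Euler: p_{n+1} = p_n + h·f(s_n, p_n).
s=1.000000, p=0.500000: f=2.460000 → p ← 0.500000 + 0.13·2.460000 = 0.819800
s=1.130000, p=0.819800: f=2.434936 → p ← 0.819800 + 0.13·2.434936 = 1.136342
s=1.260000, p=1.136342: f=2.410458 → p ← 1.136342 + 0.13·2.410458 = 1.449701
s=1.390000, p=1.449701: f=2.386554 → p ← 1.449701 + 0.13·2.386554 = 1.759953
s=1.520000, p=1.759953: f=2.363208 → p ← 1.759953 + 0.13·2.363208 = 2.067170
p(1.65) ≈ 2.0672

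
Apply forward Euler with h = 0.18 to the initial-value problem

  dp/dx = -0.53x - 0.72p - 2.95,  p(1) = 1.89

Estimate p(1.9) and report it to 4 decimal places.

-1.6254

Euler: p_{n+1} = p_n + h·f(x_n, p_n).
x=1.000000, p=1.890000: f=-4.840800 → p ← 1.890000 + 0.18·(-4.840800) = 1.018656
x=1.180000, p=1.018656: f=-4.308832 → p ← 1.018656 + 0.18·(-4.308832) = 0.243066
x=1.360000, p=0.243066: f=-3.845808 → p ← 0.243066 + 0.18·(-3.845808) = -0.449179
x=1.540000, p=-0.449179: f=-3.442791 → p ← -0.449179 + 0.18·(-3.442791) = -1.068882
x=1.720000, p=-1.068882: f=-3.092005 → p ← -1.068882 + 0.18·(-3.092005) = -1.625443
p(1.9) ≈ -1.6254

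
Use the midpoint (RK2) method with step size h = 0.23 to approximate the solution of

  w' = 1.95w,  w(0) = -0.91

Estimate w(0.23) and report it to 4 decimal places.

-1.4097

Midpoint: k1 = f(x_n, w_n); k2 = f(x_n + h/2, w_n + (h/2)·k1); w_{n+1} = w_n + h·k2.
x=0.000000, w=-0.910000:
  k1 = f(0.000000, -0.910000) = -1.774500
  k2 = f(0.115000, -1.114067) = -2.172432
  w ← -0.910000 + 0.23·(-2.172432) = -1.409659
w(0.23) ≈ -1.4097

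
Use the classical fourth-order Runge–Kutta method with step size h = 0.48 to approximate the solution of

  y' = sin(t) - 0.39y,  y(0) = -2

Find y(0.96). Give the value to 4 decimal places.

RK4: k1 = f(t_n, y_n); k2 = f(t_n + h/2, y_n + (h/2)·k1); k3 = f(t_n + h/2, y_n + (h/2)·k2); k4 = f(t_n + h, y_n + h·k3); y_{n+1} = y_n + (h/6)·(k1 + 2k2 + 2k3 + k4).
t=0.000000, y=-2.000000:
  k1 = f(0.000000, -2.000000) = 0.780000
  k2 = f(0.240000, -1.812800) = 0.944695
  k3 = f(0.240000, -1.773273) = 0.929279
  k4 = f(0.480000, -1.553946) = 1.067818
  y ← -2.000000 + (0.48/6)·(k1 + 2k2 + 2k3 + k4) = -1.552339
t=0.480000, y=-1.552339:
  k1 = f(0.480000, -1.552339) = 1.067191
  k2 = f(0.720000, -1.296213) = 1.164908
  k3 = f(0.720000, -1.272761) = 1.155761
  k4 = f(0.960000, -0.997573) = 1.208245
  y ← -1.552339 + (0.48/6)·(k1 + 2k2 + 2k3 + k4) = -0.998997
y(0.96) ≈ -0.9990

-0.9990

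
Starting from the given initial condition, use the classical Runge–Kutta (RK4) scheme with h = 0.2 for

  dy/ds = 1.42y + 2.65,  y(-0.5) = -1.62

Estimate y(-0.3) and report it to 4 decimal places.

-1.5391

RK4: k1 = f(s_n, y_n); k2 = f(s_n + h/2, y_n + (h/2)·k1); k3 = f(s_n + h/2, y_n + (h/2)·k2); k4 = f(s_n + h, y_n + h·k3); y_{n+1} = y_n + (h/6)·(k1 + 2k2 + 2k3 + k4).
s=-0.500000, y=-1.620000:
  k1 = f(-0.500000, -1.620000) = 0.349600
  k2 = f(-0.400000, -1.585040) = 0.399243
  k3 = f(-0.400000, -1.580076) = 0.406293
  k4 = f(-0.300000, -1.538741) = 0.464987
  y ← -1.620000 + (0.2/6)·(k1 + 2k2 + 2k3 + k4) = -1.539145
y(-0.3) ≈ -1.5391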